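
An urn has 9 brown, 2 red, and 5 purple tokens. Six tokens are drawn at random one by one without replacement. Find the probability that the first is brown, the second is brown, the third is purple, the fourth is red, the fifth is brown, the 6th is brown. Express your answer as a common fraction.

Multiply the conditional probability of each draw in order, without replacement, so each draw removes one from its color and from the total.
P = (9/16) · (8/15) · (5/14) · (2/13) · (7/12) · (6/11) = 3/572 ≈ 0.0052.

3/572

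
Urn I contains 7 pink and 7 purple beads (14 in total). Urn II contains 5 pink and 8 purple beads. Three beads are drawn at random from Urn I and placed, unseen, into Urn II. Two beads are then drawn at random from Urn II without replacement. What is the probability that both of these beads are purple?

529/1560

Condition on how many of the transferred beads are purple (from Urn I: 7 purple of 14; then Urn II has 16 total).
  0 purple: C(7,0)C(7,3)/C(14,3) = 5/52; then P = C(8,2)/C(16,2) = 7/30
  1 purple: C(7,1)C(7,2)/C(14,3) = 21/52; then P = C(9,2)/C(16,2) = 3/10
  2 purple: C(7,2)C(7,1)/C(14,3) = 21/52; then P = C(10,2)/C(16,2) = 3/8
  3 purple: C(7,3)C(7,0)/C(14,3) = 5/52; then P = C(11,2)/C(16,2) = 11/24
P(both purple) = 529/1560 ≈ 0.3391.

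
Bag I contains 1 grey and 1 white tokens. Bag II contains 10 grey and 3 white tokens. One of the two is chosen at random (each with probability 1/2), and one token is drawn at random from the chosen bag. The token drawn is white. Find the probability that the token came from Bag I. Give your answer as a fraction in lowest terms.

13/19

P(white | Bag I) = 1/2; P(white | Bag II) = 3/13.
P(white) = 1/2·1/2 + 1/2·3/13 = 19/52.
By Bayes' rule, P(Bag I | white) = 1/4 / 19/52 = 13/19 ≈ 0.6842.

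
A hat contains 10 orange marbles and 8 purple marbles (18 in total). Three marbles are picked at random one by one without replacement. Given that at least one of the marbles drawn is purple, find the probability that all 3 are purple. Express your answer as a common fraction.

7/87

P(all 3 purple) = C(8,3)/C(18,3) = 7/102; P(at least one purple) = 1 − C(10,3)/C(18,3) = 29/34.
Since 'all 3 purple' ⊆ 'at least one purple', P(all 3 | at least one) = 7/102 / 29/34 = 7/87 ≈ 0.0805.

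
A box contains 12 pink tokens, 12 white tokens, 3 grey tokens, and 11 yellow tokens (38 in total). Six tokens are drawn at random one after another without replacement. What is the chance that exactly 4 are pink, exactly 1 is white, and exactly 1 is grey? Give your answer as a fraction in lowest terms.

Unordered draws without replacement: count favorable combinations over C(38,6).
Favorable = C(12,4) · C(12,1) · C(3,1) · C(11,0) = 17820; total = C(38,6) = 2760681.
P = 17820/2760681 = 540/83657 ≈ 0.0065.

540/83657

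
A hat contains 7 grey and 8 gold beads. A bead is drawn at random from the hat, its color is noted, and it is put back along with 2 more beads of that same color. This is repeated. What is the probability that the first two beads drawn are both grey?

After a grey draw the hat holds 9 grey out of 17.
P = (7/15)·(9/17) = 21/85 ≈ 0.2471.

21/85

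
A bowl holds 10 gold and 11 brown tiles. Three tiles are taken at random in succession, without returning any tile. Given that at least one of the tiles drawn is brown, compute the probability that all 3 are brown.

P(all 3 brown) = C(11,3)/C(21,3) = 33/266; P(at least one brown) = 1 − C(10,3)/C(21,3) = 121/133.
Since 'all 3 brown' ⊆ 'at least one brown', P(all 3 | at least one) = 33/266 / 121/133 = 3/22 ≈ 0.1364.

3/22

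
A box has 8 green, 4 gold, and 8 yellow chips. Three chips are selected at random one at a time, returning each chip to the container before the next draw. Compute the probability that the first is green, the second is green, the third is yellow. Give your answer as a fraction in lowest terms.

Multiply the conditional probability of each draw in order, with replacement (the composition resets each draw).
P = (8/20) · (8/20) · (8/20) = 8/125 ≈ 0.0640.

8/125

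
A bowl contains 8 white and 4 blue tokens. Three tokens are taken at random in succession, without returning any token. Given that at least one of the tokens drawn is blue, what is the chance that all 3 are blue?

P(all 3 blue) = C(4,3)/C(12,3) = 1/55; P(at least one blue) = 1 − C(8,3)/C(12,3) = 41/55.
Since 'all 3 blue' ⊆ 'at least one blue', P(all 3 | at least one) = 1/55 / 41/55 = 1/41 ≈ 0.0244.

1/41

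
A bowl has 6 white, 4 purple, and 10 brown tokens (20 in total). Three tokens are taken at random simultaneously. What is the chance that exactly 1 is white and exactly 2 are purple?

3/95

Unordered draws without replacement: count favorable combinations over C(20,3).
Favorable = C(6,1) · C(4,2) · C(10,0) = 36; total = C(20,3) = 1140.
P = 36/1140 = 3/95 ≈ 0.0316.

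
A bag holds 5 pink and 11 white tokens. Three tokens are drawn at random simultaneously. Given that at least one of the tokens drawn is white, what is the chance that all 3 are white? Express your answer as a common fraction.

3/10

P(all 3 white) = C(11,3)/C(16,3) = 33/112; P(at least one white) = 1 − C(5,3)/C(16,3) = 55/56.
Since 'all 3 white' ⊆ 'at least one white', P(all 3 | at least one) = 33/112 / 55/56 = 3/10 ≈ 0.3000.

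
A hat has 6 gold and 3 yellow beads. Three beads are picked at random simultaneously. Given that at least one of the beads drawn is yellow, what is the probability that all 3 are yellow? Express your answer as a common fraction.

1/64

P(all 3 yellow) = C(3,3)/C(9,3) = 1/84; P(at least one yellow) = 1 − C(6,3)/C(9,3) = 16/21.
Since 'all 3 yellow' ⊆ 'at least one yellow', P(all 3 | at least one) = 1/84 / 16/21 = 1/64 ≈ 0.0156.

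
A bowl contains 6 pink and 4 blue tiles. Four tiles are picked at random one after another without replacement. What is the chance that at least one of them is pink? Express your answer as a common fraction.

Use the complement: P(at least one pink) = 1 − P(no pink).
P(none) = C(4,4)/C(10,4) = 1/210.
So P = 1 − 1/210 = 209/210 ≈ 0.9952.

209/210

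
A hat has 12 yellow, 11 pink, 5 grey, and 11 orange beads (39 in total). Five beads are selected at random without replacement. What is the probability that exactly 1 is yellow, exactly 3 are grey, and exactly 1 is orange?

440/191919

Unordered draws without replacement: count favorable combinations over C(39,5).
Favorable = C(12,1) · C(11,0) · C(5,3) · C(11,1) = 1320; total = C(39,5) = 575757.
P = 1320/575757 = 440/191919 ≈ 0.0023.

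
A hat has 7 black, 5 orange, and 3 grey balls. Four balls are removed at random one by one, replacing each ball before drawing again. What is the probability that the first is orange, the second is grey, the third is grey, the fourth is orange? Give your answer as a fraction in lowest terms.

1/225

Multiply the conditional probability of each draw in order, with replacement (the composition resets each draw).
P = (5/15) · (3/15) · (3/15) · (5/15) = 1/225 ≈ 0.0044.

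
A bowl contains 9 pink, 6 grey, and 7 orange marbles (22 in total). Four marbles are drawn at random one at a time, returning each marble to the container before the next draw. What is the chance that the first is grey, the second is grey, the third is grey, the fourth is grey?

81/14641

Multiply the conditional probability of each draw in order, with replacement (the composition resets each draw).
P = (6/22) · (6/22) · (6/22) · (6/22) = 81/14641 ≈ 0.0055.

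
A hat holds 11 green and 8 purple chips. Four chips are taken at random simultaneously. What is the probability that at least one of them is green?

Use the complement: P(at least one green) = 1 − P(no green).
P(none) = C(8,4)/C(19,4) = 70/3876.
So P = 1 − 70/3876 = 1903/1938 ≈ 0.9819.

1903/1938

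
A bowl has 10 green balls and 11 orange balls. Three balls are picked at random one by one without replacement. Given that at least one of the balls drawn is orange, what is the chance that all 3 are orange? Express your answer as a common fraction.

3/22

P(all 3 orange) = C(11,3)/C(21,3) = 33/266; P(at least one orange) = 1 − C(10,3)/C(21,3) = 121/133.
Since 'all 3 orange' ⊆ 'at least one orange', P(all 3 | at least one) = 33/266 / 121/133 = 3/22 ≈ 0.1364.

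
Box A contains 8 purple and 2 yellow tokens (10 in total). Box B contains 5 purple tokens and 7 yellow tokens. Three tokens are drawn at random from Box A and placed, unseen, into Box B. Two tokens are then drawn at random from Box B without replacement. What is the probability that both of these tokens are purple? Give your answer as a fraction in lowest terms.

358/1575

Condition on how many of the transferred tokens are purple (from Box A: 8 purple of 10; then Box B has 15 total).
  1 purple: C(8,1)C(2,2)/C(10,3) = 1/15; then P = C(6,2)/C(15,2) = 1/7
  2 purple: C(8,2)C(2,1)/C(10,3) = 7/15; then P = C(7,2)/C(15,2) = 1/5
  3 purple: C(8,3)C(2,0)/C(10,3) = 7/15; then P = C(8,2)/C(15,2) = 4/15
P(both purple) = 358/1575 ≈ 0.2273.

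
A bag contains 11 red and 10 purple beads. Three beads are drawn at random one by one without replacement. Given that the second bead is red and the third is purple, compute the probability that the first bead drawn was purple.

9/19

P(first=purple and the second bead is red and the third is purple) = (10/21)·(11/20)·(9/19) = 33/266.
P(E) = Σ over first color = 55/399 + 33/266 = 11/42.
By Bayes, P(first=purple | E) = 33/266 / 11/42 = 9/19 ≈ 0.4737.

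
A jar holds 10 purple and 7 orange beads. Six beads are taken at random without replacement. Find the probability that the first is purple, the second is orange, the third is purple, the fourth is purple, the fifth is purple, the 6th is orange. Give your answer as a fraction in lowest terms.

Multiply the conditional probability of each draw in order, without replacement, so each draw removes one from its color and from the total.
P = (10/17) · (7/16) · (9/15) · (8/14) · (7/13) · (6/12) = 21/884 ≈ 0.0238.

21/884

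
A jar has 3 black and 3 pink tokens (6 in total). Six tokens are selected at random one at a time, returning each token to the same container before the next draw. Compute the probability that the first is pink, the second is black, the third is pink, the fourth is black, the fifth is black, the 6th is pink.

1/64

Multiply the conditional probability of each draw in order, with replacement (the composition resets each draw).
P = (3/6) · (3/6) · (3/6) · (3/6) · (3/6) · (3/6) = 1/64 ≈ 0.0156.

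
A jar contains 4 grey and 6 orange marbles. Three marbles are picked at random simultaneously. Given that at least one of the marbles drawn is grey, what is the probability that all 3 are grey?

1/25

P(all 3 grey) = C(4,3)/C(10,3) = 1/30; P(at least one grey) = 1 − C(6,3)/C(10,3) = 5/6.
Since 'all 3 grey' ⊆ 'at least one grey', P(all 3 | at least one) = 1/30 / 5/6 = 1/25 ≈ 0.0400.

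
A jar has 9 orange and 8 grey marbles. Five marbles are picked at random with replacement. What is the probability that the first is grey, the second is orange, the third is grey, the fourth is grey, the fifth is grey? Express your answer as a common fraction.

36864/1419857

Multiply the conditional probability of each draw in order, with replacement (the composition resets each draw).
P = (8/17) · (9/17) · (8/17) · (8/17) · (8/17) = 36864/1419857 ≈ 0.0260.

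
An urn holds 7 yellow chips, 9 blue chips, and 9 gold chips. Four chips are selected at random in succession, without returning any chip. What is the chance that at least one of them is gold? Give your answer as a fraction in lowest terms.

Use the complement: P(at least one gold) = 1 − P(no gold).
P(none) = C(16,4)/C(25,4) = 1820/12650.
So P = 1 − 1820/12650 = 1083/1265 ≈ 0.8561.

1083/1265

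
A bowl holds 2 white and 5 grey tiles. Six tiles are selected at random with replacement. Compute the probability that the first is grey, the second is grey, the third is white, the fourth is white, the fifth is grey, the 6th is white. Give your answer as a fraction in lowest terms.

1000/117649

Multiply the conditional probability of each draw in order, with replacement (the composition resets each draw).
P = (5/7) · (5/7) · (2/7) · (2/7) · (5/7) · (2/7) = 1000/117649 ≈ 0.0085.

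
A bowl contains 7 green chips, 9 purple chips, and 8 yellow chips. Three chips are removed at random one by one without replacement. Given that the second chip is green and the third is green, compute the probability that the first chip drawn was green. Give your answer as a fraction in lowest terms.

5/22

P(first=green and the second chip is green and the third is green) = (7/24)·(6/23)·(5/22) = 35/2024.
P(E) = Σ over first color = 35/2024 + 63/2024 + 7/253 = 7/92.
By Bayes, P(first=green | E) = 35/2024 / 7/92 = 5/22 ≈ 0.2273.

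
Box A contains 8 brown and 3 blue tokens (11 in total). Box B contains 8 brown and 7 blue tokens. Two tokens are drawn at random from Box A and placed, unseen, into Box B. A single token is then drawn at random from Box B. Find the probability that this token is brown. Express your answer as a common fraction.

Condition on how many of the transferred tokens are brown (from Box A: 8 brown of 11; then Box B has 17 total).
  0 brown: C(8,0)C(3,2)/C(11,2) = 3/55; then P = 8/17
  1 brown: C(8,1)C(3,1)/C(11,2) = 24/55; then P = 9/17
  2 brown: C(8,2)C(3,0)/C(11,2) = 28/55; then P = 10/17
P(brown from Box B) = 104/187 ≈ 0.5561.

104/187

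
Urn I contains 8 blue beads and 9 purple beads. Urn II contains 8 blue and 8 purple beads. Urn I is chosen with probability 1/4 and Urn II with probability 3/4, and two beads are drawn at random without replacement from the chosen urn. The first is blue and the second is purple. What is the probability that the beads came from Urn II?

P(E | Urn I) = 9/34; P(E | Urn II) = 4/15.
P(E) = 1/4·9/34 + 3/4·4/15 = 181/680.
By Bayes' rule, P(Urn II | E) = 1/5 / 181/680 = 136/181 ≈ 0.7514.

136/181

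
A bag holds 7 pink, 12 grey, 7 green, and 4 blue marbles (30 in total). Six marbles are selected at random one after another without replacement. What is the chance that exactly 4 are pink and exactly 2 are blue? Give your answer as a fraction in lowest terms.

Unordered draws without replacement: count favorable combinations over C(30,6).
Favorable = C(7,4) · C(12,0) · C(7,0) · C(4,2) = 210; total = C(30,6) = 593775.
P = 210/593775 = 2/5655 ≈ 0.0004.

2/5655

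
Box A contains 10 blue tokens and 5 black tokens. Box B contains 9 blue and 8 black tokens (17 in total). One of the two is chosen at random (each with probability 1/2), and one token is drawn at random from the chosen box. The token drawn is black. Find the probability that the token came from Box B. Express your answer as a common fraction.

P(black | Box A) = 1/3; P(black | Box B) = 8/17.
P(black) = 1/2·1/3 + 1/2·8/17 = 41/102.
By Bayes' rule, P(Box B | black) = 4/17 / 41/102 = 24/41 ≈ 0.5854.

24/41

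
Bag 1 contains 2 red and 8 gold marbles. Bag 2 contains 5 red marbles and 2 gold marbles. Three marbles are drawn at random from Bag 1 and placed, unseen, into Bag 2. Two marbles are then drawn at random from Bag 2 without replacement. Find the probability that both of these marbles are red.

196/675

Condition on how many of the transferred marbles are red (from Bag 1: 2 red of 10; then Bag 2 has 10 total).
  0 red: C(2,0)C(8,3)/C(10,3) = 7/15; then P = C(5,2)/C(10,2) = 2/9
  1 red: C(2,1)C(8,2)/C(10,3) = 7/15; then P = C(6,2)/C(10,2) = 1/3
  2 red: C(2,2)C(8,1)/C(10,3) = 1/15; then P = C(7,2)/C(10,2) = 7/15
P(both red) = 196/675 ≈ 0.2904.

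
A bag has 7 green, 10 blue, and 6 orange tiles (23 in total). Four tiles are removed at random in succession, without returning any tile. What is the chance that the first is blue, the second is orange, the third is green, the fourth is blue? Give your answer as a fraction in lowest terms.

9/506

Multiply the conditional probability of each draw in order, without replacement, so each draw removes one from its color and from the total.
P = (10/23) · (6/22) · (7/21) · (9/20) = 9/506 ≈ 0.0178.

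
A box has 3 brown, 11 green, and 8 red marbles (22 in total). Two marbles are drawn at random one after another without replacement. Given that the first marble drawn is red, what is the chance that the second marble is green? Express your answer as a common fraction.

After removing 1 red, the box has 11 green out of 21 remaining.
P(second is green | given) = 11/21 ≈ 0.5238.

11/21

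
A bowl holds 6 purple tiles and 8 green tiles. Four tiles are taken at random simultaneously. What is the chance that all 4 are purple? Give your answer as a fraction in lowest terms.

Unordered draws without replacement: count favorable combinations over C(14,4).
Favorable = C(6,4) · C(8,0) = 15; total = C(14,4) = 1001.
P = 15/1001 = 15/1001 ≈ 0.0150.

15/1001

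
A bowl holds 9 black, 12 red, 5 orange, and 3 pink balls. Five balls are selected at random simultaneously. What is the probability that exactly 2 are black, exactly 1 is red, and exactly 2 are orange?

Unordered draws without replacement: count favorable combinations over C(29,5).
Favorable = C(9,2) · C(12,1) · C(5,2) · C(3,0) = 4320; total = C(29,5) = 118755.
P = 4320/118755 = 96/2639 ≈ 0.0364.

96/2639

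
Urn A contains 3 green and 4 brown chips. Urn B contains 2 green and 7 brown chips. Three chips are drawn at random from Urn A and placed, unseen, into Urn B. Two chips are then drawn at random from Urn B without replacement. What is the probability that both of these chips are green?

Condition on how many of the transferred chips are green (from Urn A: 3 green of 7; then Urn B has 12 total).
  0 green: C(3,0)C(4,3)/C(7,3) = 4/35; then P = C(2,2)/C(12,2) = 1/66
  1 green: C(3,1)C(4,2)/C(7,3) = 18/35; then P = C(3,2)/C(12,2) = 1/22
  2 green: C(3,2)C(4,1)/C(7,3) = 12/35; then P = C(4,2)/C(12,2) = 1/11
  3 green: C(3,3)C(4,0)/C(7,3) = 1/35; then P = C(5,2)/C(12,2) = 5/33
P(both green) = 2/33 ≈ 0.0606.

2/33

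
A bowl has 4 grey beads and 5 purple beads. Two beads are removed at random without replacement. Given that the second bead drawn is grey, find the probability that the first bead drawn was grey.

3/8

P(first=grey and the second bead drawn is grey) = (4/9)·(3/8) = 1/6.
P(the second bead drawn is grey) = Σ over first color = 1/6 + 5/18 = 4/9.
By Bayes, P(first=grey | the second bead drawn is grey) = 1/6 / 4/9 = 3/8 ≈ 0.3750.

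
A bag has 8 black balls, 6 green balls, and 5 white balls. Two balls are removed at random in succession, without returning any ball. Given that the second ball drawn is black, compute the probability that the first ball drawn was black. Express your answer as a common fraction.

7/18

P(first=black and the second ball drawn is black) = (8/19)·(7/18) = 28/171.
P(the second ball drawn is black) = Σ over first color = 28/171 + 8/57 + 20/171 = 8/19.
By Bayes, P(first=black | the second ball drawn is black) = 28/171 / 8/19 = 7/18 ≈ 0.3889.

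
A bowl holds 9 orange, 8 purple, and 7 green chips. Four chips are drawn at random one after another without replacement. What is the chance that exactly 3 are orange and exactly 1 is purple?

16/253

Unordered draws without replacement: count favorable combinations over C(24,4).
Favorable = C(9,3) · C(8,1) · C(7,0) = 672; total = C(24,4) = 10626.
P = 672/10626 = 16/253 ≈ 0.0632.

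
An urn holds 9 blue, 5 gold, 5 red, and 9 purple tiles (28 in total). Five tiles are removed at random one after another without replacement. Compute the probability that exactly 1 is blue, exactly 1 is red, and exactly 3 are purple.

1/26

Unordered draws without replacement: count favorable combinations over C(28,5).
Favorable = C(9,1) · C(5,0) · C(5,1) · C(9,3) = 3780; total = C(28,5) = 98280.
P = 3780/98280 = 1/26 ≈ 0.0385.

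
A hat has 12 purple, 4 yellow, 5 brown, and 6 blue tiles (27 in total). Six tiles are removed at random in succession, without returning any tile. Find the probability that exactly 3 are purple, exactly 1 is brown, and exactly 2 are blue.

50/897

Unordered draws without replacement: count favorable combinations over C(27,6).
Favorable = C(12,3) · C(4,0) · C(5,1) · C(6,2) = 16500; total = C(27,6) = 296010.
P = 16500/296010 = 50/897 ≈ 0.0557.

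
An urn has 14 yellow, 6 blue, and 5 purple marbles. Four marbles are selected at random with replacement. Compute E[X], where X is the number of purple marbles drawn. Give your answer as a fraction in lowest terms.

By linearity of expectation, E[X] = Σ P(draw i is purple); each independent draw has P(purple) = 5/25.
E[X] = 4 · 5/25 = 4/5 ≈ 0.8000.

4/5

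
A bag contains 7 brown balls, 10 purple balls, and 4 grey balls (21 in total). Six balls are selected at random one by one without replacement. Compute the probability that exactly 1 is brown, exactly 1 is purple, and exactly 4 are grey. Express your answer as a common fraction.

Unordered draws without replacement: count favorable combinations over C(21,6).
Favorable = C(7,1) · C(10,1) · C(4,4) = 70; total = C(21,6) = 54264.
P = 70/54264 = 5/3876 ≈ 0.0013.

5/3876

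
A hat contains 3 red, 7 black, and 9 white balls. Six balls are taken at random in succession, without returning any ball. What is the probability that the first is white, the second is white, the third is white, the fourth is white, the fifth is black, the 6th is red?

21/6460

Multiply the conditional probability of each draw in order, without replacement, so each draw removes one from its color and from the total.
P = (9/19) · (8/18) · (7/17) · (6/16) · (7/15) · (3/14) = 21/6460 ≈ 0.0033.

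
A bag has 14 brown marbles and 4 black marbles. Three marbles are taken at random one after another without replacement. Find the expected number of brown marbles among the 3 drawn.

By linearity of expectation, E[X] = Σ P(draw i is brown); by symmetry each draw (even without replacement) has P(brown) = 14/18.
E[X] = 3 · 14/18 = 7/3 ≈ 2.3333.

7/3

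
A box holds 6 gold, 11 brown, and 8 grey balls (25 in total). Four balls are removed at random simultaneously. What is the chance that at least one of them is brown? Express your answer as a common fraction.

Use the complement: P(at least one brown) = 1 − P(no brown).
P(none) = C(14,4)/C(25,4) = 1001/12650.
So P = 1 − 1001/12650 = 1059/1150 ≈ 0.9209.

1059/1150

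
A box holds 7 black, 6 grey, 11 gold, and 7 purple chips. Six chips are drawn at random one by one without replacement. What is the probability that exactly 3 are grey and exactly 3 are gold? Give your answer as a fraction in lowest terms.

Unordered draws without replacement: count favorable combinations over C(31,6).
Favorable = C(7,0) · C(6,3) · C(11,3) · C(7,0) = 3300; total = C(31,6) = 736281.
P = 3300/736281 = 1100/245427 ≈ 0.0045.

1100/245427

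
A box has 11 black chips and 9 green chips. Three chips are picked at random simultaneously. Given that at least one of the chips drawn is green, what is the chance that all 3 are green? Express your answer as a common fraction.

28/325

P(all 3 green) = C(9,3)/C(20,3) = 7/95; P(at least one green) = 1 − C(11,3)/C(20,3) = 65/76.
Since 'all 3 green' ⊆ 'at least one green', P(all 3 | at least one) = 7/95 / 65/76 = 28/325 ≈ 0.0862.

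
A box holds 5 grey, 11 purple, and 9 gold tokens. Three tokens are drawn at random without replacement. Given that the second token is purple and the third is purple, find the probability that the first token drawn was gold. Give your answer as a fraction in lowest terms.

9/23

P(first=gold and the second token is purple and the third is purple) = (9/25)·(11/24)·(10/23) = 33/460.
P(E) = Σ over first color = 11/276 + 33/460 + 33/460 = 11/60.
By Bayes, P(first=gold | E) = 33/460 / 11/60 = 9/23 ≈ 0.3913.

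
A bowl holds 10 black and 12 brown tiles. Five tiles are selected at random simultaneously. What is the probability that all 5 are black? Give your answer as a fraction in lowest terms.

Unordered draws without replacement: count favorable combinations over C(22,5).
Favorable = C(10,5) · C(12,0) = 252; total = C(22,5) = 26334.
P = 252/26334 = 2/209 ≈ 0.0096.

2/209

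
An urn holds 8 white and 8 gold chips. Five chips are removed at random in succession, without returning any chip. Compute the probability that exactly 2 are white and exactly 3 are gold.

14/39

Unordered draws without replacement: count favorable combinations over C(16,5).
Favorable = C(8,2) · C(8,3) = 1568; total = C(16,5) = 4368.
P = 1568/4368 = 14/39 ≈ 0.3590.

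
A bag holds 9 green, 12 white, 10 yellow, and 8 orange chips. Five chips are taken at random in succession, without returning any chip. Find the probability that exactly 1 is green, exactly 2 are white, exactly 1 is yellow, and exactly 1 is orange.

5280/63973

Unordered draws without replacement: count favorable combinations over C(39,5).
Favorable = C(9,1) · C(12,2) · C(10,1) · C(8,1) = 47520; total = C(39,5) = 575757.
P = 47520/575757 = 5280/63973 ≈ 0.0825.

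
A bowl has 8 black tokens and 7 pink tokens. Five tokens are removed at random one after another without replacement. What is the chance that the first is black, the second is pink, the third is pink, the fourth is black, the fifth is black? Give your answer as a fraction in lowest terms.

Multiply the conditional probability of each draw in order, without replacement, so each draw removes one from its color and from the total.
P = (8/15) · (7/14) · (6/13) · (7/12) · (6/11) = 28/715 ≈ 0.0392.

28/715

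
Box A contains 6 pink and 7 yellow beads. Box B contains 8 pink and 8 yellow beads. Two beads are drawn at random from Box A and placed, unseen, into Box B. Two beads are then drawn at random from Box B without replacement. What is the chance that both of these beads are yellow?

959/3978

Condition on how many of the transferred beads are yellow (from Box A: 7 yellow of 13; then Box B has 18 total).
  0 yellow: C(7,0)C(6,2)/C(13,2) = 5/26; then P = C(8,2)/C(18,2) = 28/153
  1 yellow: C(7,1)C(6,1)/C(13,2) = 7/13; then P = C(9,2)/C(18,2) = 4/17
  2 yellow: C(7,2)C(6,0)/C(13,2) = 7/26; then P = C(10,2)/C(18,2) = 5/17
P(both yellow) = 959/3978 ≈ 0.2411.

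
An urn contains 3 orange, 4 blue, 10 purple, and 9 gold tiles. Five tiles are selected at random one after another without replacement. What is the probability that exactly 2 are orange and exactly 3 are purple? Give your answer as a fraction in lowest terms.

18/3289

Unordered draws without replacement: count favorable combinations over C(26,5).
Favorable = C(3,2) · C(4,0) · C(10,3) · C(9,0) = 360; total = C(26,5) = 65780.
P = 360/65780 = 18/3289 ≈ 0.0055.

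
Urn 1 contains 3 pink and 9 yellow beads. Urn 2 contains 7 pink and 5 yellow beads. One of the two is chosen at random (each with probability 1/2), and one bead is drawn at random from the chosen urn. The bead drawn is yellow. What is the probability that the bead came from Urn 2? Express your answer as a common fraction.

P(yellow | Urn 1) = 3/4; P(yellow | Urn 2) = 5/12.
P(yellow) = 1/2·3/4 + 1/2·5/12 = 7/12.
By Bayes' rule, P(Urn 2 | yellow) = 5/24 / 7/12 = 5/14 ≈ 0.3571.

5/14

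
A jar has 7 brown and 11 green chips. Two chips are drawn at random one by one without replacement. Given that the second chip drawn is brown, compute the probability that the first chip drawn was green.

11/17

P(first=green and the second chip drawn is brown) = (11/18)·(7/17) = 77/306.
P(the second chip drawn is brown) = Σ over first color = 7/51 + 77/306 = 7/18.
By Bayes, P(first=green | the second chip drawn is brown) = 77/306 / 7/18 = 11/17 ≈ 0.6471.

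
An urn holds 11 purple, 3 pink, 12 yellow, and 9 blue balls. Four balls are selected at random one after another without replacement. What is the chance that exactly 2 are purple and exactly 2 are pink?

3/952

Unordered draws without replacement: count favorable combinations over C(35,4).
Favorable = C(11,2) · C(3,2) · C(12,0) · C(9,0) = 165; total = C(35,4) = 52360.
P = 165/52360 = 3/952 ≈ 0.0032.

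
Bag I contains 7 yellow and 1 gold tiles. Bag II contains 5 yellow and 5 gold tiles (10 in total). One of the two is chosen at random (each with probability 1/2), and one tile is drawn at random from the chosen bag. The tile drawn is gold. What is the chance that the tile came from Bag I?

P(gold | Bag I) = 1/8; P(gold | Bag II) = 1/2.
P(gold) = 1/2·1/8 + 1/2·1/2 = 5/16.
By Bayes' rule, P(Bag I | gold) = 1/16 / 5/16 = 1/5 ≈ 0.2000.

1/5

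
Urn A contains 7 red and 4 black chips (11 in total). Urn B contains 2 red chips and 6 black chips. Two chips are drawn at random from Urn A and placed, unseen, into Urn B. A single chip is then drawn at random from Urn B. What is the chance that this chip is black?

Condition on how many of the transferred chips are black (from Urn A: 4 black of 11; then Urn B has 10 total).
  0 black: C(4,0)C(7,2)/C(11,2) = 21/55; then P = 6/10
  1 black: C(4,1)C(7,1)/C(11,2) = 28/55; then P = 7/10
  2 black: C(4,2)C(7,0)/C(11,2) = 6/55; then P = 8/10
P(black from Urn B) = 37/55 ≈ 0.6727.

37/55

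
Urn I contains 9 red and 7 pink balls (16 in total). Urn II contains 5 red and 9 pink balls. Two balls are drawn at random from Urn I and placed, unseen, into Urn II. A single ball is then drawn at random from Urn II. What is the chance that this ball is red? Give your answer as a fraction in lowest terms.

Condition on how many of the transferred balls are red (from Urn I: 9 red of 16; then Urn II has 16 total).
  0 red: C(9,0)C(7,2)/C(16,2) = 7/40; then P = 5/16
  1 red: C(9,1)C(7,1)/C(16,2) = 21/40; then P = 6/16
  2 red: C(9,2)C(7,0)/C(16,2) = 3/10; then P = 7/16
P(red from Urn II) = 49/128 ≈ 0.3828.

49/128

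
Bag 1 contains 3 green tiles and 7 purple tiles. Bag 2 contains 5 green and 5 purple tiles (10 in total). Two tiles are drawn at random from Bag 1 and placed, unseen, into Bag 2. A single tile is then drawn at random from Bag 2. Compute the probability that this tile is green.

Condition on how many of the transferred tiles are green (from Bag 1: 3 green of 10; then Bag 2 has 12 total).
  0 green: C(3,0)C(7,2)/C(10,2) = 7/15; then P = 5/12
  1 green: C(3,1)C(7,1)/C(10,2) = 7/15; then P = 6/12
  2 green: C(3,2)C(7,0)/C(10,2) = 1/15; then P = 7/12
P(green from Bag 2) = 7/15 ≈ 0.4667.

7/15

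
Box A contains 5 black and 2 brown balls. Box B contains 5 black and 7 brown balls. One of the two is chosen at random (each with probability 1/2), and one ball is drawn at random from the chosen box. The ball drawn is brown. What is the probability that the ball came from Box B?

P(brown | Box A) = 2/7; P(brown | Box B) = 7/12.
P(brown) = 1/2·2/7 + 1/2·7/12 = 73/168.
By Bayes' rule, P(Box B | brown) = 7/24 / 73/168 = 49/73 ≈ 0.6712.

49/73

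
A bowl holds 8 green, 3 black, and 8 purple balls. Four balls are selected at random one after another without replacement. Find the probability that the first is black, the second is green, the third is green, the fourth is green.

7/646

Multiply the conditional probability of each draw in order, without replacement, so each draw removes one from its color and from the total.
P = (3/19) · (8/18) · (7/17) · (6/16) = 7/646 ≈ 0.0108.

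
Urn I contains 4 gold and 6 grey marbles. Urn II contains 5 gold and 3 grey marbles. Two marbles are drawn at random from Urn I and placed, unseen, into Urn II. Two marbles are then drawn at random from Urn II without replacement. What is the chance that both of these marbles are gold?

Condition on how many of the transferred marbles are gold (from Urn I: 4 gold of 10; then Urn II has 10 total).
  0 gold: C(4,0)C(6,2)/C(10,2) = 1/3; then P = C(5,2)/C(10,2) = 2/9
  1 gold: C(4,1)C(6,1)/C(10,2) = 8/15; then P = C(6,2)/C(10,2) = 1/3
  2 gold: C(4,2)C(6,0)/C(10,2) = 2/15; then P = C(7,2)/C(10,2) = 7/15
P(both gold) = 212/675 ≈ 0.3141.

212/675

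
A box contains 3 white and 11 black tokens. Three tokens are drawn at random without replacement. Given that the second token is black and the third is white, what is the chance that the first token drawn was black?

P(first=black and the second token is black and the third is white) = (11/14)·(10/13)·(3/12) = 55/364.
P(E) = Σ over first color = 11/364 + 55/364 = 33/182.
By Bayes, P(first=black | E) = 55/364 / 33/182 = 5/6 ≈ 0.8333.

5/6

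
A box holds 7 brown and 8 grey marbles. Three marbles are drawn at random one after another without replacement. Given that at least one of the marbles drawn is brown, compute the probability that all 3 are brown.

P(all 3 brown) = C(7,3)/C(15,3) = 1/13; P(at least one brown) = 1 − C(8,3)/C(15,3) = 57/65.
Since 'all 3 brown' ⊆ 'at least one brown', P(all 3 | at least one) = 1/13 / 57/65 = 5/57 ≈ 0.0877.

5/57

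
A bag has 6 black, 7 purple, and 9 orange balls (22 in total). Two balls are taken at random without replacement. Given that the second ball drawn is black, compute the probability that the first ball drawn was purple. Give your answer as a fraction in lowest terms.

P(first=purple and the second ball drawn is black) = (7/22)·(6/21) = 1/11.
P(the second ball drawn is black) = Σ over first color = 5/77 + 1/11 + 9/77 = 3/11.
By Bayes, P(first=purple | the second ball drawn is black) = 1/11 / 3/11 = 1/3 ≈ 0.3333.

1/3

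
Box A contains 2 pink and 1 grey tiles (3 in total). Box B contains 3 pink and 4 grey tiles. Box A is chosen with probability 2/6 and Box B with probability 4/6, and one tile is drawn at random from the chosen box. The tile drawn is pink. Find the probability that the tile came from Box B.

P(pink | Box A) = 2/3; P(pink | Box B) = 3/7.
P(pink) = 1/3·2/3 + 2/3·3/7 = 32/63.
By Bayes' rule, P(Box B | pink) = 2/7 / 32/63 = 9/16 ≈ 0.5625.

9/16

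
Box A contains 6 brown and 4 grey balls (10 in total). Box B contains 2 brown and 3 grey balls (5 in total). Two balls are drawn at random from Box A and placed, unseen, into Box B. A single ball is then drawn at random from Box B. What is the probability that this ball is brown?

Condition on how many of the transferred balls are brown (from Box A: 6 brown of 10; then Box B has 7 total).
  0 brown: C(6,0)C(4,2)/C(10,2) = 2/15; then P = 2/7
  1 brown: C(6,1)C(4,1)/C(10,2) = 8/15; then P = 3/7
  2 brown: C(6,2)C(4,0)/C(10,2) = 1/3; then P = 4/7
P(brown from Box B) = 16/35 ≈ 0.4571.

16/35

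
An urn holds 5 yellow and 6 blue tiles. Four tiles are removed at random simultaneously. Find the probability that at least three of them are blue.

Sum the hypergeometric tail for j = 3,…,4 blue tiles.
Favorable = C(6,3)·C(5,1) + C(6,4)·C(5,0) = 115; total = C(11,4) = 330.
P = 115/330 = 23/66 ≈ 0.3485.

23/66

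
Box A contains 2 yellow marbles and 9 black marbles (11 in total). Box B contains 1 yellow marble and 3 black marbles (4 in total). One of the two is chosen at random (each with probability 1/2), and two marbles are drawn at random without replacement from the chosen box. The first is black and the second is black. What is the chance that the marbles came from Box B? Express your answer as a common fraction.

55/127

P(E | Box A) = 36/55; P(E | Box B) = 1/2.
P(E) = 1/2·36/55 + 1/2·1/2 = 127/220.
By Bayes' rule, P(Box B | E) = 1/4 / 127/220 = 55/127 ≈ 0.4331.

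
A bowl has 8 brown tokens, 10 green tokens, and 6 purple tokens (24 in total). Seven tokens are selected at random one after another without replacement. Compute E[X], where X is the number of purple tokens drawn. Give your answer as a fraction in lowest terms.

By linearity of expectation, E[X] = Σ P(draw i is purple); by symmetry each draw (even without replacement) has P(purple) = 6/24.
E[X] = 7 · 6/24 = 7/4 ≈ 1.7500.

7/4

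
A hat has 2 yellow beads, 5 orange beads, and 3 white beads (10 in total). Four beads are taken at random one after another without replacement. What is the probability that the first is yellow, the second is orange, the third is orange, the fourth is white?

1/42

Multiply the conditional probability of each draw in order, without replacement, so each draw removes one from its color and from the total.
P = (2/10) · (5/9) · (4/8) · (3/7) = 1/42 ≈ 0.0238.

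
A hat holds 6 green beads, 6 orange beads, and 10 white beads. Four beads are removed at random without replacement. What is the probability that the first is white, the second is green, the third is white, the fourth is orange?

27/1463

Multiply the conditional probability of each draw in order, without replacement, so each draw removes one from its color and from the total.
P = (10/22) · (6/21) · (9/20) · (6/19) = 27/1463 ≈ 0.0185.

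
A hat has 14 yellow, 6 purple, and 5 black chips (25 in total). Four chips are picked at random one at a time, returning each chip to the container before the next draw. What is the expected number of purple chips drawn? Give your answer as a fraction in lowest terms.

By linearity of expectation, E[X] = Σ P(draw i is purple); each independent draw has P(purple) = 6/25.
E[X] = 4 · 6/25 = 24/25 ≈ 0.9600.

24/25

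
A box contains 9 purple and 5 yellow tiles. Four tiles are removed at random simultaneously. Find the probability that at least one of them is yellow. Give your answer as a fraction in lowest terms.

125/143

Use the complement: P(at least one yellow) = 1 − P(no yellow).
P(none) = C(9,4)/C(14,4) = 126/1001.
So P = 1 − 126/1001 = 125/143 ≈ 0.8741.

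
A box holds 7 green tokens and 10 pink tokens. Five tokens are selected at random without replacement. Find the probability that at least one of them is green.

Use the complement: P(at least one green) = 1 − P(no green).
P(none) = C(10,5)/C(17,5) = 252/6188.
So P = 1 − 252/6188 = 212/221 ≈ 0.9593.

212/221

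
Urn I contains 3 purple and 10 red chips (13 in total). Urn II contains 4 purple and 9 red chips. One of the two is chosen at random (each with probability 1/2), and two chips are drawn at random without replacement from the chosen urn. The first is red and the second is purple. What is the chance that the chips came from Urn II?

P(E | Urn I) = 5/26; P(E | Urn II) = 3/13.
P(E) = 1/2·5/26 + 1/2·3/13 = 11/52.
By Bayes' rule, P(Urn II | E) = 3/26 / 11/52 = 6/11 ≈ 0.5455.

6/11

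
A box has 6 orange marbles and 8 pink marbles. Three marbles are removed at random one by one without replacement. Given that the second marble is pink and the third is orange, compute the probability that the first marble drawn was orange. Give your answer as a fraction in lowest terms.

P(first=orange and the second marble is pink and the third is orange) = (6/14)·(8/13)·(5/12) = 10/91.
P(E) = Σ over first color = 10/91 + 2/13 = 24/91.
By Bayes, P(first=orange | E) = 10/91 / 24/91 = 5/12 ≈ 0.4167.

5/12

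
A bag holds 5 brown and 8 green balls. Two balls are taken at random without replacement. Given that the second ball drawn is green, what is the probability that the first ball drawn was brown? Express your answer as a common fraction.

5/12

P(first=brown and the second ball drawn is green) = (5/13)·(8/12) = 10/39.
P(the second ball drawn is green) = Σ over first color = 10/39 + 14/39 = 8/13.
By Bayes, P(first=brown | the second ball drawn is green) = 10/39 / 8/13 = 5/12 ≈ 0.4167.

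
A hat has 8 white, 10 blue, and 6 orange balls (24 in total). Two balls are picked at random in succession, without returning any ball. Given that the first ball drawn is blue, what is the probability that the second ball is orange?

After removing 1 blue, the hat has 6 orange out of 23 remaining.
P(second is orange | given) = 6/23 ≈ 0.2609.

6/23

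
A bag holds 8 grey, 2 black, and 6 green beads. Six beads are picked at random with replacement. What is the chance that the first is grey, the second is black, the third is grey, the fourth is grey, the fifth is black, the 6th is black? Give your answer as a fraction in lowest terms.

1/4096

Multiply the conditional probability of each draw in order, with replacement (the composition resets each draw).
P = (8/16) · (2/16) · (8/16) · (8/16) · (2/16) · (2/16) = 1/4096 ≈ 0.0002.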